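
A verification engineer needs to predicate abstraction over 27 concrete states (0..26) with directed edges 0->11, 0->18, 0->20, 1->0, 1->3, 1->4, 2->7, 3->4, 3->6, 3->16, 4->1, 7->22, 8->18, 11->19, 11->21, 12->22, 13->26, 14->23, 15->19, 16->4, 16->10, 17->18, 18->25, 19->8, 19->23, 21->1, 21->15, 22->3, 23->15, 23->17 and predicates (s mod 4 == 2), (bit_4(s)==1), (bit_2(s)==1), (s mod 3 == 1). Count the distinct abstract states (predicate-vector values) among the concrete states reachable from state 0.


BFS from 0:
Concrete reachable: {0, 1, 3, 4, 6, 8, 10, 11, 15, 16, 17, 18, 19, 20, 21, 23, 25}
Abstract via predicates (s mod 4 == 2), (bit_4(s)==1), (bit_2(s)==1), (s mod 3 == 1):
  (0,0,0,0) <- {0, 3, 8, 11}
  (0,0,0,1) <- {1}
  (0,0,1,0) <- {15}
  (0,0,1,1) <- {4}
  (0,1,0,0) <- {17}
  (0,1,0,1) <- {16, 19, 25}
  (0,1,1,0) <- {20, 21, 23}
  (1,0,0,1) <- {10}
  (1,0,1,0) <- {6}
  (1,1,0,0) <- {18}
Distinct abstract states = 10

10


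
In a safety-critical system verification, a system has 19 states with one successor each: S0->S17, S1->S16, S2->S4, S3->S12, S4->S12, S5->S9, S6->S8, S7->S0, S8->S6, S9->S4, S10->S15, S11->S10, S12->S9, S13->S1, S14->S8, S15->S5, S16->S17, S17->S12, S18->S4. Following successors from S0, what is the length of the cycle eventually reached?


Trace from S0 until a state repeats:
  S0 -> S17 -> S12 -> S9 -> S4 -> S12
S12 first seen at step 2, revisited at step 5.
Cycle length = 5 - 2 = 3

3


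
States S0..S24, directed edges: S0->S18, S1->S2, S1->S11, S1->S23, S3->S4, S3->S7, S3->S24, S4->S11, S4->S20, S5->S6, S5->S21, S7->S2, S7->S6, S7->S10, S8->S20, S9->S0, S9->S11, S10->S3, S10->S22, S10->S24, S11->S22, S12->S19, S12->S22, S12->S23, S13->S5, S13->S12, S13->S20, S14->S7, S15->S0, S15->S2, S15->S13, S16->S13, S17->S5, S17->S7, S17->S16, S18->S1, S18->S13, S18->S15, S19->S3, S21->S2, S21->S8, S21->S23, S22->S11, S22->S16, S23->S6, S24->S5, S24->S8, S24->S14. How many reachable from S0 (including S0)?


BFS from S0:
  layer 0: {S0}
  layer 1: {S18}
  layer 2: {S1, S13, S15}
  layer 3: {S2, S5, S11, S12, S20, S23}
  layer 4: {S6, S19, S21, S22}
  layer 5: {S3, S8, S16}
  layer 6: {S4, S7, S24}
  layer 7: {S10, S14}
Reachable set: {S0, S1, S2, S3, S4, S5, S6, S7, S8, S10, S11, S12, S13, S14, S15, S16, S18, S19, S20, S21, S22, S23, S24}
Count = 23

23


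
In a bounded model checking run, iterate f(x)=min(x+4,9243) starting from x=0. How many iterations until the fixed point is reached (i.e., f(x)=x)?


Step 1: x=0, cap=9243, increment=4
Step 2: x grows by 4 each step until capped at 9243; fixed point is x=9243
Step 3: iterations = ceil(9243/4) = 2311

2311


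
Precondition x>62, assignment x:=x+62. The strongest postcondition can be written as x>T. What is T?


Formula: sp(P, x:=E) = exists old_x. (x = E[old_x/x]) AND P[old_x/x] (old_x is the value of x before the assignment; eliminate old_x by solving x = E[old_x/x] for old_x)
Step 1: Precondition P: x>62, i.e. old_x > 62
Step 2: Assignment gives x = old_x + 62, so old_x = x - 62
Step 3: Substitute into P: x - 62 > 62
Step 4: Simplify: x > 62+62 = 124

124


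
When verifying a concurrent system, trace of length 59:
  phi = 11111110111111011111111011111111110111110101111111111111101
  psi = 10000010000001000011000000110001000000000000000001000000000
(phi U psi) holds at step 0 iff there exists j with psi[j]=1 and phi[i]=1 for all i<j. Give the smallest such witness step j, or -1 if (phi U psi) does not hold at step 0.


(phi U psi) at 0: need smallest j with psi[j]=1 and phi[i]=1 for all i in [0,j).
Scan from step 0:
  step 0: psi=1 and phi held for [0,0) -> witness found
Witness step = 0

0


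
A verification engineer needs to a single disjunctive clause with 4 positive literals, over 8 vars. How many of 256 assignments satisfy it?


Step 1: Total=2^8=256
Step 2: Unsat when all 4 false: 2^4=16
Step 3: Sat=256-16=240

240


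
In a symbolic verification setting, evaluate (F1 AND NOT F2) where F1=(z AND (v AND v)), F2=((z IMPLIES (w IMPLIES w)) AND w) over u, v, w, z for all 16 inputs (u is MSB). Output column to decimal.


F1 = (z AND (v AND v))
F2 = ((z IMPLIES (w IMPLIES w)) AND w)
Counterexample to F1=>F2 is where F1=1 and F2=0.
Evaluate each row (bits = u,v,w,z, MSB first):
  row 0 [0000]: F1=0 F2=0 -> F1&~F2 -> 0
  row 1 [0001]: F1=0 F2=0 -> F1&~F2 -> 0
  row 2 [0010]: F1=0 F2=1 -> F1&~F2 -> 0
  row 3 [0011]: F1=0 F2=1 -> F1&~F2 -> 0
  row 4 [0100]: F1=0 F2=0 -> F1&~F2 -> 0
  row 5 [0101]: F1=1 F2=0 -> F1&~F2 -> 1
  row 6 [0110]: F1=0 F2=1 -> F1&~F2 -> 0
  row 7 [0111]: F1=1 F2=1 -> F1&~F2 -> 0
  row 8 [1000]: F1=0 F2=0 -> F1&~F2 -> 0
  row 9 [1001]: F1=0 F2=0 -> F1&~F2 -> 0
  row 10 [1010]: F1=0 F2=1 -> F1&~F2 -> 0
  row 11 [1011]: F1=0 F2=1 -> F1&~F2 -> 0
  row 12 [1100]: F1=0 F2=0 -> F1&~F2 -> 0
  row 13 [1101]: F1=1 F2=0 -> F1&~F2 -> 1
  row 14 [1110]: F1=0 F2=1 -> F1&~F2 -> 0
  row 15 [1111]: F1=1 F2=1 -> F1&~F2 -> 0
Full result column, 4 rows per line (u,v fixed per line; w,z runs 00..11 left to right):
  rows 0-3 [u,v=00]: 0000  = hex 0
  rows 4-7 [u,v=01]: 0100  = hex 4
  rows 8-11 [u,v=10]: 0000  = hex 0
  rows 12-15 [u,v=11]: 0100  = hex 4
Counterexample vector (row 0 .. row 15) = 0000010000000100
Output column grouped in 4s = 0000 0100 0000 0100 = 0x0404
Convert to decimal digit by digit (value = value*16 + digit):
  0 -> 0
  0*16 + 4 = 4
  4*16 + 0 = 64
  64*16 + 4 = 1028
Decimal = 1028

1028


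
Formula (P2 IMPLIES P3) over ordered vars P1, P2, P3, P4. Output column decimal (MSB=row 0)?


Formula: (P2 IMPLIES P3) over P1, P2, P3, P4 (16 rows)
Evaluate each row (bits = P1,P2,P3,P4, MSB first):
  row 0 [0000]: (0 IMPLIES 0) -> 1
  row 1 [0001]: (0 IMPLIES 0) -> 1
  row 2 [0010]: (0 IMPLIES 1) -> 1
  row 3 [0011]: (0 IMPLIES 1) -> 1
  row 4 [0100]: (1 IMPLIES 0) -> 0
  row 5 [0101]: (1 IMPLIES 0) -> 0
  row 6 [0110]: (1 IMPLIES 1) -> 1
  row 7 [0111]: (1 IMPLIES 1) -> 1
  row 8 [1000]: (0 IMPLIES 0) -> 1
  row 9 [1001]: (0 IMPLIES 0) -> 1
  row 10 [1010]: (0 IMPLIES 1) -> 1
  row 11 [1011]: (0 IMPLIES 1) -> 1
  row 12 [1100]: (1 IMPLIES 0) -> 0
  row 13 [1101]: (1 IMPLIES 0) -> 0
  row 14 [1110]: (1 IMPLIES 1) -> 1
  row 15 [1111]: (1 IMPLIES 1) -> 1
Full result column, 4 rows per line (P1,P2 fixed per line; P3,P4 runs 00..11 left to right):
  rows 0-3 [P1,P2=00]: 1111  = hex F
  rows 4-7 [P1,P2=01]: 0011  = hex 3
  rows 8-11 [P1,P2=10]: 1111  = hex F
  rows 12-15 [P1,P2=11]: 0011  = hex 3
Output column (row 0 .. row 15) = 1111001111110011
Output column grouped in 4s = 1111 0011 1111 0011 = 0xF3F3
Convert to decimal digit by digit (value = value*16 + digit):
  F -> 15
  15*16 + 3 = 243
  243*16 + 15 (F) = 3903
  3903*16 + 3 = 62451
Decimal = 62451

62451


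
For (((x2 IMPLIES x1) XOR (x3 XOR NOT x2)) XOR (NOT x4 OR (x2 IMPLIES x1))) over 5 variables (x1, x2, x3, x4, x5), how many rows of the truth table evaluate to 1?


Formula: (((x2 IMPLIES x1) XOR (x3 XOR NOT x2)) XOR (NOT x4 OR (x2 IMPLIES x1))) over 5 vars (32 rows)
Evaluate each row (x1, x2, x3, x4, x5 as bits, MSB first):
  row 0 [00000]: (((0 IMPLIES 0) XOR (0 XOR NOT 0)) XOR (NOT 0 OR (0 IMPLIES 0))) -> 1
  row 1 [00001]: (((0 IMPLIES 0) XOR (0 XOR NOT 0)) XOR (NOT 0 OR (0 IMPLIES 0))) -> 1
  row 2 [00010]: (((0 IMPLIES 0) XOR (0 XOR NOT 0)) XOR (NOT 1 OR (0 IMPLIES 0))) -> 1
  row 3 [00011]: (((0 IMPLIES 0) XOR (0 XOR NOT 0)) XOR (NOT 1 OR (0 IMPLIES 0))) -> 1
  row 4 [00100]: (((0 IMPLIES 0) XOR (1 XOR NOT 0)) XOR (NOT 0 OR (0 IMPLIES 0))) -> 0
  row 5 [00101]: (((0 IMPLIES 0) XOR (1 XOR NOT 0)) XOR (NOT 0 OR (0 IMPLIES 0))) -> 0
  row 6 [00110]: (((0 IMPLIES 0) XOR (1 XOR NOT 0)) XOR (NOT 1 OR (0 IMPLIES 0))) -> 0
  row 7 [00111]: (((0 IMPLIES 0) XOR (1 XOR NOT 0)) XOR (NOT 1 OR (0 IMPLIES 0))) -> 0
  row 8 [01000]: (((1 IMPLIES 0) XOR (0 XOR NOT 1)) XOR (NOT 0 OR (1 IMPLIES 0))) -> 1
  row 9 [01001]: (((1 IMPLIES 0) XOR (0 XOR NOT 1)) XOR (NOT 0 OR (1 IMPLIES 0))) -> 1
  row 10 [01010]: (((1 IMPLIES 0) XOR (0 XOR NOT 1)) XOR (NOT 1 OR (1 IMPLIES 0))) -> 0
  row 11 [01011]: (((1 IMPLIES 0) XOR (0 XOR NOT 1)) XOR (NOT 1 OR (1 IMPLIES 0))) -> 0
  row 12 [01100]: (((1 IMPLIES 0) XOR (1 XOR NOT 1)) XOR (NOT 0 OR (1 IMPLIES 0))) -> 0
  row 13 [01101]: (((1 IMPLIES 0) XOR (1 XOR NOT 1)) XOR (NOT 0 OR (1 IMPLIES 0))) -> 0
  row 14 [01110]: (((1 IMPLIES 0) XOR (1 XOR NOT 1)) XOR (NOT 1 OR (1 IMPLIES 0))) -> 1
  row 15 [01111]: (((1 IMPLIES 0) XOR (1 XOR NOT 1)) XOR (NOT 1 OR (1 IMPLIES 0))) -> 1
  row 16 [10000]: (((0 IMPLIES 1) XOR (0 XOR NOT 0)) XOR (NOT 0 OR (0 IMPLIES 1))) -> 1
  row 17 [10001]: (((0 IMPLIES 1) XOR (0 XOR NOT 0)) XOR (NOT 0 OR (0 IMPLIES 1))) -> 1
  row 18 [10010]: (((0 IMPLIES 1) XOR (0 XOR NOT 0)) XOR (NOT 1 OR (0 IMPLIES 1))) -> 1
  row 19 [10011]: (((0 IMPLIES 1) XOR (0 XOR NOT 0)) XOR (NOT 1 OR (0 IMPLIES 1))) -> 1
  row 20 [10100]: (((0 IMPLIES 1) XOR (1 XOR NOT 0)) XOR (NOT 0 OR (0 IMPLIES 1))) -> 0
  row 21 [10101]: (((0 IMPLIES 1) XOR (1 XOR NOT 0)) XOR (NOT 0 OR (0 IMPLIES 1))) -> 0
  row 22 [10110]: (((0 IMPLIES 1) XOR (1 XOR NOT 0)) XOR (NOT 1 OR (0 IMPLIES 1))) -> 0
  row 23 [10111]: (((0 IMPLIES 1) XOR (1 XOR NOT 0)) XOR (NOT 1 OR (0 IMPLIES 1))) -> 0
  row 24 [11000]: (((1 IMPLIES 1) XOR (0 XOR NOT 1)) XOR (NOT 0 OR (1 IMPLIES 1))) -> 0
  row 25 [11001]: (((1 IMPLIES 1) XOR (0 XOR NOT 1)) XOR (NOT 0 OR (1 IMPLIES 1))) -> 0
  row 26 [11010]: (((1 IMPLIES 1) XOR (0 XOR NOT 1)) XOR (NOT 1 OR (1 IMPLIES 1))) -> 0
  row 27 [11011]: (((1 IMPLIES 1) XOR (0 XOR NOT 1)) XOR (NOT 1 OR (1 IMPLIES 1))) -> 0
  row 28 [11100]: (((1 IMPLIES 1) XOR (1 XOR NOT 1)) XOR (NOT 0 OR (1 IMPLIES 1))) -> 1
  row 29 [11101]: (((1 IMPLIES 1) XOR (1 XOR NOT 1)) XOR (NOT 0 OR (1 IMPLIES 1))) -> 1
  row 30 [11110]: (((1 IMPLIES 1) XOR (1 XOR NOT 1)) XOR (NOT 1 OR (1 IMPLIES 1))) -> 1
  row 31 [11111]: (((1 IMPLIES 1) XOR (1 XOR NOT 1)) XOR (NOT 1 OR (1 IMPLIES 1))) -> 1
Full result column, 8 rows per line (x1,x2 fixed per line; x3,x4,x5 runs 000..111 left to right):
  rows 0-7 [x1,x2=00]: 11110000  (ones: 4)
  rows 8-15 [x1,x2=01]: 11000011  (ones: 4)
  rows 16-23 [x1,x2=10]: 11110000  (ones: 4)
  rows 24-31 [x1,x2=11]: 00001111  (ones: 4)
Count of 1-rows = 4+4+4+4 = 16

16


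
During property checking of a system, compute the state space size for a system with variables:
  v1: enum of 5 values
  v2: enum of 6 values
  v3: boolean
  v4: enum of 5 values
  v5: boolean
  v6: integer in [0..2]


State space = product of domain sizes of all variables.
Domain sizes:
  v1 (enum of 5 values): 5
  v2 (enum of 6 values): 6
  v3 (boolean): 2
  v4 (enum of 5 values): 5
  v5 (boolean): 2
  v6 (integer in [0..2]): 3
Product = 5 * 6 * 2 * 5 * 2 * 3 = 1800

1800


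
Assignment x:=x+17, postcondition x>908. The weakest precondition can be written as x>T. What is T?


Formula: wp(x:=E, P) = P[E/x] (substitute E for x in postcondition)
Step 1: Postcondition: x>908
Step 2: Substitute x+17 for x: x+17>908
Step 3: Solve for x: x > 908-17 = 891

891


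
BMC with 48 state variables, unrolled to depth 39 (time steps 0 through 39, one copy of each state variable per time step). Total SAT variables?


BMC unrolls to depth k, creating one copy of each state var for steps 0..k.
Step count = 39 + 1 = 40 (steps 0 through 39)
Vars per step = 48
Total = 48 * 40 = 1920

1920


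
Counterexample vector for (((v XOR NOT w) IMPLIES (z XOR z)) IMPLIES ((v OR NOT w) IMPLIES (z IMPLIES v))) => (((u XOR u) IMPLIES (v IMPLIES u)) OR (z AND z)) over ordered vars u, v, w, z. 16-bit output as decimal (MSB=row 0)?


F1 = (((v XOR NOT w) IMPLIES (z XOR z)) IMPLIES ((v OR NOT w) IMPLIES (z IMPLIES v)))
F2 = (((u XOR u) IMPLIES (v IMPLIES u)) OR (z AND z))
Counterexample to F1=>F2 is where F1=1 and F2=0.
Evaluate each row (bits = u,v,w,z, MSB first):
  row 0 [0000]: F1=1 F2=1 -> F1&~F2 -> 0
  row 1 [0001]: F1=1 F2=1 -> F1&~F2 -> 0
  row 2 [0010]: F1=1 F2=1 -> F1&~F2 -> 0
  row 3 [0011]: F1=1 F2=1 -> F1&~F2 -> 0
  row 4 [0100]: F1=1 F2=1 -> F1&~F2 -> 0
  row 5 [0101]: F1=1 F2=1 -> F1&~F2 -> 0
  row 6 [0110]: F1=1 F2=1 -> F1&~F2 -> 0
  row 7 [0111]: F1=1 F2=1 -> F1&~F2 -> 0
  row 8 [1000]: F1=1 F2=1 -> F1&~F2 -> 0
  row 9 [1001]: F1=1 F2=1 -> F1&~F2 -> 0
  row 10 [1010]: F1=1 F2=1 -> F1&~F2 -> 0
  row 11 [1011]: F1=1 F2=1 -> F1&~F2 -> 0
  row 12 [1100]: F1=1 F2=1 -> F1&~F2 -> 0
  row 13 [1101]: F1=1 F2=1 -> F1&~F2 -> 0
  row 14 [1110]: F1=1 F2=1 -> F1&~F2 -> 0
  row 15 [1111]: F1=1 F2=1 -> F1&~F2 -> 0
Full result column, 4 rows per line (u,v fixed per line; w,z runs 00..11 left to right):
  rows 0-3 [u,v=00]: 0000  = hex 0
  rows 4-7 [u,v=01]: 0000  = hex 0
  rows 8-11 [u,v=10]: 0000  = hex 0
  rows 12-15 [u,v=11]: 0000  = hex 0
Counterexample vector (row 0 .. row 15) = 0000000000000000
Output column grouped in 4s = 0000 0000 0000 0000 = 0x0000
Convert to decimal digit by digit (value = value*16 + digit):
  0 -> 0
  0*16 + 0 = 0
  0*16 + 0 = 0
  0*16 + 0 = 0
Decimal = 0

0


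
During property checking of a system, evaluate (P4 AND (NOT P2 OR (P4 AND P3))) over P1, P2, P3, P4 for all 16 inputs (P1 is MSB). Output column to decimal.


Formula: (P4 AND (NOT P2 OR (P4 AND P3))) over P1, P2, P3, P4 (16 rows)
Evaluate each row (bits = P1,P2,P3,P4, MSB first):
  row 0 [0000]: (0 AND (NOT 0 OR (0 AND 0))) -> 0
  row 1 [0001]: (1 AND (NOT 0 OR (1 AND 0))) -> 1
  row 2 [0010]: (0 AND (NOT 0 OR (0 AND 1))) -> 0
  row 3 [0011]: (1 AND (NOT 0 OR (1 AND 1))) -> 1
  row 4 [0100]: (0 AND (NOT 1 OR (0 AND 0))) -> 0
  row 5 [0101]: (1 AND (NOT 1 OR (1 AND 0))) -> 0
  row 6 [0110]: (0 AND (NOT 1 OR (0 AND 1))) -> 0
  row 7 [0111]: (1 AND (NOT 1 OR (1 AND 1))) -> 1
  row 8 [1000]: (0 AND (NOT 0 OR (0 AND 0))) -> 0
  row 9 [1001]: (1 AND (NOT 0 OR (1 AND 0))) -> 1
  row 10 [1010]: (0 AND (NOT 0 OR (0 AND 1))) -> 0
  row 11 [1011]: (1 AND (NOT 0 OR (1 AND 1))) -> 1
  row 12 [1100]: (0 AND (NOT 1 OR (0 AND 0))) -> 0
  row 13 [1101]: (1 AND (NOT 1 OR (1 AND 0))) -> 0
  row 14 [1110]: (0 AND (NOT 1 OR (0 AND 1))) -> 0
  row 15 [1111]: (1 AND (NOT 1 OR (1 AND 1))) -> 1
Full result column, 4 rows per line (P1,P2 fixed per line; P3,P4 runs 00..11 left to right):
  rows 0-3 [P1,P2=00]: 0101  = hex 5
  rows 4-7 [P1,P2=01]: 0001  = hex 1
  rows 8-11 [P1,P2=10]: 0101  = hex 5
  rows 12-15 [P1,P2=11]: 0001  = hex 1
Output column (row 0 .. row 15) = 0101000101010001
Output column grouped in 4s = 0101 0001 0101 0001 = 0x5151
Convert to decimal digit by digit (value = value*16 + digit):
  5 -> 5
  5*16 + 1 = 81
  81*16 + 5 = 1301
  1301*16 + 1 = 20817
Decimal = 20817

20817


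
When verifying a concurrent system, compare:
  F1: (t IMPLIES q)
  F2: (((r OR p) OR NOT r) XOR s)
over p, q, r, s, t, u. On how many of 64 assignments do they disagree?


F1 = (t IMPLIES q)
F2 = (((r OR p) OR NOT r) XOR s)
Evaluate both on each of 64 rows (bits = p,q,r,s,t,u):
  row 0 [000000]: F1=1 F2=1 -> 0
  row 1 [000001]: F1=1 F2=1 -> 0
  row 2 [000010]: F1=0 F2=1 (differ) -> 1
  row 3 [000011]: F1=0 F2=1 (differ) -> 1
  row 4 [000100]: F1=1 F2=0 (differ) -> 1
  (every remaining row is evaluated the same way; all 64 results are listed next)
Full result column, 8 rows per line (p,q,r fixed per line; s,t,u runs 000..111 left to right):
  rows 0-7 [p,q,r=000]: 00111100  (ones: 4)
  rows 8-15 [p,q,r=001]: 00111100  (ones: 4)
  rows 16-23 [p,q,r=010]: 00001111  (ones: 4)
  rows 24-31 [p,q,r=011]: 00001111  (ones: 4)
  rows 32-39 [p,q,r=100]: 00111100  (ones: 4)
  rows 40-47 [p,q,r=101]: 00111100  (ones: 4)
  rows 48-55 [p,q,r=110]: 00001111  (ones: 4)
  rows 56-63 [p,q,r=111]: 00001111  (ones: 4)
Disagreements = 4+4+4+4+4+4+4+4 = 32

32


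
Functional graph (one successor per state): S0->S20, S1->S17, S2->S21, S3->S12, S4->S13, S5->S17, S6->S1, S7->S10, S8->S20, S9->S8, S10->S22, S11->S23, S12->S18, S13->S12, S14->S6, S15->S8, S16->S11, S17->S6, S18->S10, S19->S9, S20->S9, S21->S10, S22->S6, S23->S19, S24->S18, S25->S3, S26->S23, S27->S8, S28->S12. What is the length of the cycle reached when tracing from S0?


Trace from S0 until a state repeats:
  S0 -> S20 -> S9 -> S8 -> S20
S20 first seen at step 1, revisited at step 4.
Cycle length = 4 - 1 = 3

3


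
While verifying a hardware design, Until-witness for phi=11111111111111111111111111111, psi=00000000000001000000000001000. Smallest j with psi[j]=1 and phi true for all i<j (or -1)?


(phi U psi) at 0: need smallest j with psi[j]=1 and phi[i]=1 for all i in [0,j).
Scan from step 0:
  step 0: phi=1, psi=0 -> continue
  step 1: phi=1, psi=0 -> continue
  step 2: phi=1, psi=0 -> continue
  step 3: phi=1, psi=0 -> continue
  step 13: psi=1 and phi held for [0,13) -> witness found
Witness step = 13

13


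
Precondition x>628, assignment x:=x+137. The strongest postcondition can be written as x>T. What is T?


Formula: sp(P, x:=E) = exists old_x. (x = E[old_x/x]) AND P[old_x/x] (old_x is the value of x before the assignment; eliminate old_x by solving x = E[old_x/x] for old_x)
Step 1: Precondition P: x>628, i.e. old_x > 628
Step 2: Assignment gives x = old_x + 137, so old_x = x - 137
Step 3: Substitute into P: x - 137 > 628
Step 4: Simplify: x > 628+137 = 765

765


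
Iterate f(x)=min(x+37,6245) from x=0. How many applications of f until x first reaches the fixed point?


Step 1: x=0, cap=6245, increment=37
Step 2: x grows by 37 each step until capped at 6245; fixed point is x=6245
Step 3: iterations = ceil(6245/37) = 169

169


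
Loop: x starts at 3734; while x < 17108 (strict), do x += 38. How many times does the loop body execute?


Step 1: x goes from 3734 toward 17108 by 38; the body runs while x<17108, so iterations = ceil((bound-start)/step)
Step 2: Distance=13374
Step 3: ceil(13374/38)=352

352


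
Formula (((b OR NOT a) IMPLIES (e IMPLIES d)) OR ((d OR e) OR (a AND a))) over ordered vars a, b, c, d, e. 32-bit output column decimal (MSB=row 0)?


Formula: (((b OR NOT a) IMPLIES (e IMPLIES d)) OR ((d OR e) OR (a AND a))) over a, b, c, d, e (32 rows)
Evaluate each row (bits = a,b,c,d,e, MSB first):
  row 0 [00000]: (((0 OR NOT 0) IMPLIES (0 IMPLIES 0)) OR ((0 OR 0) OR (0 AND 0))) -> 1
  row 1 [00001]: (((0 OR NOT 0) IMPLIES (1 IMPLIES 0)) OR ((0 OR 1) OR (0 AND 0))) -> 1
  row 2 [00010]: (((0 OR NOT 0) IMPLIES (0 IMPLIES 1)) OR ((1 OR 0) OR (0 AND 0))) -> 1
  row 3 [00011]: (((0 OR NOT 0) IMPLIES (1 IMPLIES 1)) OR ((1 OR 1) OR (0 AND 0))) -> 1
  row 4 [00100]: (((0 OR NOT 0) IMPLIES (0 IMPLIES 0)) OR ((0 OR 0) OR (0 AND 0))) -> 1
  row 5 [00101]: (((0 OR NOT 0) IMPLIES (1 IMPLIES 0)) OR ((0 OR 1) OR (0 AND 0))) -> 1
  row 6 [00110]: (((0 OR NOT 0) IMPLIES (0 IMPLIES 1)) OR ((1 OR 0) OR (0 AND 0))) -> 1
  row 7 [00111]: (((0 OR NOT 0) IMPLIES (1 IMPLIES 1)) OR ((1 OR 1) OR (0 AND 0))) -> 1
  row 8 [01000]: (((1 OR NOT 0) IMPLIES (0 IMPLIES 0)) OR ((0 OR 0) OR (0 AND 0))) -> 1
  row 9 [01001]: (((1 OR NOT 0) IMPLIES (1 IMPLIES 0)) OR ((0 OR 1) OR (0 AND 0))) -> 1
  row 10 [01010]: (((1 OR NOT 0) IMPLIES (0 IMPLIES 1)) OR ((1 OR 0) OR (0 AND 0))) -> 1
  row 11 [01011]: (((1 OR NOT 0) IMPLIES (1 IMPLIES 1)) OR ((1 OR 1) OR (0 AND 0))) -> 1
  row 12 [01100]: (((1 OR NOT 0) IMPLIES (0 IMPLIES 0)) OR ((0 OR 0) OR (0 AND 0))) -> 1
  row 13 [01101]: (((1 OR NOT 0) IMPLIES (1 IMPLIES 0)) OR ((0 OR 1) OR (0 AND 0))) -> 1
  row 14 [01110]: (((1 OR NOT 0) IMPLIES (0 IMPLIES 1)) OR ((1 OR 0) OR (0 AND 0))) -> 1
  row 15 [01111]: (((1 OR NOT 0) IMPLIES (1 IMPLIES 1)) OR ((1 OR 1) OR (0 AND 0))) -> 1
  row 16 [10000]: (((0 OR NOT 1) IMPLIES (0 IMPLIES 0)) OR ((0 OR 0) OR (1 AND 1))) -> 1
  row 17 [10001]: (((0 OR NOT 1) IMPLIES (1 IMPLIES 0)) OR ((0 OR 1) OR (1 AND 1))) -> 1
  row 18 [10010]: (((0 OR NOT 1) IMPLIES (0 IMPLIES 1)) OR ((1 OR 0) OR (1 AND 1))) -> 1
  row 19 [10011]: (((0 OR NOT 1) IMPLIES (1 IMPLIES 1)) OR ((1 OR 1) OR (1 AND 1))) -> 1
  row 20 [10100]: (((0 OR NOT 1) IMPLIES (0 IMPLIES 0)) OR ((0 OR 0) OR (1 AND 1))) -> 1
  row 21 [10101]: (((0 OR NOT 1) IMPLIES (1 IMPLIES 0)) OR ((0 OR 1) OR (1 AND 1))) -> 1
  row 22 [10110]: (((0 OR NOT 1) IMPLIES (0 IMPLIES 1)) OR ((1 OR 0) OR (1 AND 1))) -> 1
  row 23 [10111]: (((0 OR NOT 1) IMPLIES (1 IMPLIES 1)) OR ((1 OR 1) OR (1 AND 1))) -> 1
  row 24 [11000]: (((1 OR NOT 1) IMPLIES (0 IMPLIES 0)) OR ((0 OR 0) OR (1 AND 1))) -> 1
  row 25 [11001]: (((1 OR NOT 1) IMPLIES (1 IMPLIES 0)) OR ((0 OR 1) OR (1 AND 1))) -> 1
  row 26 [11010]: (((1 OR NOT 1) IMPLIES (0 IMPLIES 1)) OR ((1 OR 0) OR (1 AND 1))) -> 1
  row 27 [11011]: (((1 OR NOT 1) IMPLIES (1 IMPLIES 1)) OR ((1 OR 1) OR (1 AND 1))) -> 1
  row 28 [11100]: (((1 OR NOT 1) IMPLIES (0 IMPLIES 0)) OR ((0 OR 0) OR (1 AND 1))) -> 1
  row 29 [11101]: (((1 OR NOT 1) IMPLIES (1 IMPLIES 0)) OR ((0 OR 1) OR (1 AND 1))) -> 1
  row 30 [11110]: (((1 OR NOT 1) IMPLIES (0 IMPLIES 1)) OR ((1 OR 0) OR (1 AND 1))) -> 1
  row 31 [11111]: (((1 OR NOT 1) IMPLIES (1 IMPLIES 1)) OR ((1 OR 1) OR (1 AND 1))) -> 1
Full result column, 4 rows per line (a,b,c fixed per line; d,e runs 00..11 left to right):
  rows 0-3 [a,b,c=000]: 1111  = hex F
  rows 4-7 [a,b,c=001]: 1111  = hex F
  rows 8-11 [a,b,c=010]: 1111  = hex F
  rows 12-15 [a,b,c=011]: 1111  = hex F
  rows 16-19 [a,b,c=100]: 1111  = hex F
  rows 20-23 [a,b,c=101]: 1111  = hex F
  rows 24-27 [a,b,c=110]: 1111  = hex F
  rows 28-31 [a,b,c=111]: 1111  = hex F
Output column (row 0 .. row 31) = 11111111111111111111111111111111
Output column grouped in 4s = 1111 1111 1111 1111 1111 1111 1111 1111 = 0xFFFFFFFF
Convert to decimal digit by digit (value = value*16 + digit):
  F -> 15
  15*16 + 15 (F) = 255
  255*16 + 15 (F) = 4095
  4095*16 + 15 (F) = 65535
  65535*16 + 15 (F) = 1048575
  1048575*16 + 15 (F) = 16777215
  16777215*16 + 15 (F) = 268435455
  268435455*16 + 15 (F) = 4294967295
Decimal = 4294967295

4294967295


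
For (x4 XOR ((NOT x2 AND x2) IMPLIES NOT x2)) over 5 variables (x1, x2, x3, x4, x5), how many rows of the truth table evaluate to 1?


Formula: (x4 XOR ((NOT x2 AND x2) IMPLIES NOT x2)) over 5 vars (32 rows)
Evaluate each row (x1, x2, x3, x4, x5 as bits, MSB first):
  row 0 [00000]: (0 XOR ((NOT 0 AND 0) IMPLIES NOT 0)) -> 1
  row 1 [00001]: (0 XOR ((NOT 0 AND 0) IMPLIES NOT 0)) -> 1
  row 2 [00010]: (1 XOR ((NOT 0 AND 0) IMPLIES NOT 0)) -> 0
  row 3 [00011]: (1 XOR ((NOT 0 AND 0) IMPLIES NOT 0)) -> 0
  row 4 [00100]: (0 XOR ((NOT 0 AND 0) IMPLIES NOT 0)) -> 1
  row 5 [00101]: (0 XOR ((NOT 0 AND 0) IMPLIES NOT 0)) -> 1
  row 6 [00110]: (1 XOR ((NOT 0 AND 0) IMPLIES NOT 0)) -> 0
  row 7 [00111]: (1 XOR ((NOT 0 AND 0) IMPLIES NOT 0)) -> 0
  row 8 [01000]: (0 XOR ((NOT 1 AND 1) IMPLIES NOT 1)) -> 1
  row 9 [01001]: (0 XOR ((NOT 1 AND 1) IMPLIES NOT 1)) -> 1
  row 10 [01010]: (1 XOR ((NOT 1 AND 1) IMPLIES NOT 1)) -> 0
  row 11 [01011]: (1 XOR ((NOT 1 AND 1) IMPLIES NOT 1)) -> 0
  row 12 [01100]: (0 XOR ((NOT 1 AND 1) IMPLIES NOT 1)) -> 1
  row 13 [01101]: (0 XOR ((NOT 1 AND 1) IMPLIES NOT 1)) -> 1
  row 14 [01110]: (1 XOR ((NOT 1 AND 1) IMPLIES NOT 1)) -> 0
  row 15 [01111]: (1 XOR ((NOT 1 AND 1) IMPLIES NOT 1)) -> 0
  row 16 [10000]: (0 XOR ((NOT 0 AND 0) IMPLIES NOT 0)) -> 1
  row 17 [10001]: (0 XOR ((NOT 0 AND 0) IMPLIES NOT 0)) -> 1
  row 18 [10010]: (1 XOR ((NOT 0 AND 0) IMPLIES NOT 0)) -> 0
  row 19 [10011]: (1 XOR ((NOT 0 AND 0) IMPLIES NOT 0)) -> 0
  row 20 [10100]: (0 XOR ((NOT 0 AND 0) IMPLIES NOT 0)) -> 1
  row 21 [10101]: (0 XOR ((NOT 0 AND 0) IMPLIES NOT 0)) -> 1
  row 22 [10110]: (1 XOR ((NOT 0 AND 0) IMPLIES NOT 0)) -> 0
  row 23 [10111]: (1 XOR ((NOT 0 AND 0) IMPLIES NOT 0)) -> 0
  row 24 [11000]: (0 XOR ((NOT 1 AND 1) IMPLIES NOT 1)) -> 1
  row 25 [11001]: (0 XOR ((NOT 1 AND 1) IMPLIES NOT 1)) -> 1
  row 26 [11010]: (1 XOR ((NOT 1 AND 1) IMPLIES NOT 1)) -> 0
  row 27 [11011]: (1 XOR ((NOT 1 AND 1) IMPLIES NOT 1)) -> 0
  row 28 [11100]: (0 XOR ((NOT 1 AND 1) IMPLIES NOT 1)) -> 1
  row 29 [11101]: (0 XOR ((NOT 1 AND 1) IMPLIES NOT 1)) -> 1
  row 30 [11110]: (1 XOR ((NOT 1 AND 1) IMPLIES NOT 1)) -> 0
  row 31 [11111]: (1 XOR ((NOT 1 AND 1) IMPLIES NOT 1)) -> 0
Full result column, 8 rows per line (x1,x2 fixed per line; x3,x4,x5 runs 000..111 left to right):
  rows 0-7 [x1,x2=00]: 11001100  (ones: 4)
  rows 8-15 [x1,x2=01]: 11001100  (ones: 4)
  rows 16-23 [x1,x2=10]: 11001100  (ones: 4)
  rows 24-31 [x1,x2=11]: 11001100  (ones: 4)
Count of 1-rows = 4+4+4+4 = 16

16


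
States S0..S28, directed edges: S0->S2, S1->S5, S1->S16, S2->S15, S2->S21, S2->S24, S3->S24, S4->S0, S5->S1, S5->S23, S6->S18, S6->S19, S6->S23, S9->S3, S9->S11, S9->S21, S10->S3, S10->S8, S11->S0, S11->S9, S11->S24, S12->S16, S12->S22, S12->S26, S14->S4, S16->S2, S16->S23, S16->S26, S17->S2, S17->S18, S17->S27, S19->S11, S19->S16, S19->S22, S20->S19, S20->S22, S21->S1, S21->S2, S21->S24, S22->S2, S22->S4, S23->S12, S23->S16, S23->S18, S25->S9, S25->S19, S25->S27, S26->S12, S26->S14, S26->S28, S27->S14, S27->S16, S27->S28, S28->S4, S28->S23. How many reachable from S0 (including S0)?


BFS from S0:
  layer 0: {S0}
  layer 1: {S2}
  layer 2: {S15, S21, S24}
  layer 3: {S1}
  layer 4: {S5, S16}
  layer 5: {S23, S26}
  layer 6: {S12, S14, S18, S28}
  layer 7: {S4, S22}
Reachable set: {S0, S1, S2, S4, S5, S12, S14, S15, S16, S18, S21, S22, S23, S24, S26, S28}
Count = 16

16


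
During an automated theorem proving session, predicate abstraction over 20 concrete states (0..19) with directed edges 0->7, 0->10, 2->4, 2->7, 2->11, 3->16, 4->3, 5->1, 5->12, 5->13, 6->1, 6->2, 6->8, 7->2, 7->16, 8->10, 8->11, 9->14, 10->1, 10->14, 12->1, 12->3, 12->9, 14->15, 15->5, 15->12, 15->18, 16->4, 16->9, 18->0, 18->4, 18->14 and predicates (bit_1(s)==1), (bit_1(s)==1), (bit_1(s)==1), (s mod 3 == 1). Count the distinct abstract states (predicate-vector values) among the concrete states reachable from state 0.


BFS from 0:
Concrete reachable: {0, 1, 2, 3, 4, 5, 7, 9, 10, 11, 12, 13, 14, 15, 16, 18}
Abstract via predicates (bit_1(s)==1), (bit_1(s)==1), (bit_1(s)==1), (s mod 3 == 1):
  (0,0,0,0) <- {0, 5, 9, 12}
  (0,0,0,1) <- {1, 4, 13, 16}
  (1,1,1,0) <- {2, 3, 11, 14, 15, 18}
  (1,1,1,1) <- {7, 10}
Distinct abstract states = 4

4


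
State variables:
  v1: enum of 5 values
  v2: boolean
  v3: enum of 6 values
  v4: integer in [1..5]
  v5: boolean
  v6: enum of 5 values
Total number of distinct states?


State space = product of domain sizes of all variables.
Domain sizes:
  v1 (enum of 5 values): 5
  v2 (boolean): 2
  v3 (enum of 6 values): 6
  v4 (integer in [1..5]): 5
  v5 (boolean): 2
  v6 (enum of 5 values): 5
Product = 5 * 2 * 6 * 5 * 2 * 5 = 3000

3000


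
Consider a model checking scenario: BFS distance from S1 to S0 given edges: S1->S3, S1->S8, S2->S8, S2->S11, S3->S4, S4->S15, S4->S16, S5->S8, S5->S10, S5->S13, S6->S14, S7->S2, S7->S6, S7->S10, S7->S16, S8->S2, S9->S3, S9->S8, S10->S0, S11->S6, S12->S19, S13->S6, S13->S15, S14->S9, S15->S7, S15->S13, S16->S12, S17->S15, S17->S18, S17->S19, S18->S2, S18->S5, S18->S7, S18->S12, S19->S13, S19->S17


BFS layer-by-layer from S1:
  dist 0: {S1}
  dist 1: {S3, S8}
  dist 2: {S2, S4}
  dist 3: {S11, S15, S16}
  dist 4: {S6, S7, S12, S13}
  dist 5: {S10, S14, S19}
  dist 6: {S0, S9, S17}
  -> S0 reached at distance 6
Shortest path length = 6

6


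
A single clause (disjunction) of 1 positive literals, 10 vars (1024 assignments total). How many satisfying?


Step 1: Total=2^10=1024
Step 2: Unsat when all 1 false: 2^9=512
Step 3: Sat=1024-512=512

512


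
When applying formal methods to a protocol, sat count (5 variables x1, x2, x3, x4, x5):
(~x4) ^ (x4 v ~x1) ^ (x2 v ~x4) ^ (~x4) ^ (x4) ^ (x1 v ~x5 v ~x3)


CNF with 6 clauses over 5 vars (32 assignments).
An assignment satisfies CNF iff every clause has >=1 true literal.
Check each row (bits = x1,x2,x3,x4,x5; clause T/F shown):
  row 0 [00000]: clauses=TTTTFT -> 0
  row 1 [00001]: clauses=TTTTFT -> 0
  row 2 [00010]: clauses=FTFFTT -> 0
  row 3 [00011]: clauses=FTFFTT -> 0
  row 4 [00100]: clauses=TTTTFT -> 0
  row 5 [00101]: clauses=TTTTFF -> 0
  row 6 [00110]: clauses=FTFFTT -> 0
  row 7 [00111]: clauses=FTFFTF -> 0
  row 8 [01000]: clauses=TTTTFT -> 0
  row 9 [01001]: clauses=TTTTFT -> 0
  row 10 [01010]: clauses=FTTFTT -> 0
  row 11 [01011]: clauses=FTTFTT -> 0
  row 12 [01100]: clauses=TTTTFT -> 0
  row 13 [01101]: clauses=TTTTFF -> 0
  row 14 [01110]: clauses=FTTFTT -> 0
  row 15 [01111]: clauses=FTTFTF -> 0
  row 16 [10000]: clauses=TFTTFT -> 0
  row 17 [10001]: clauses=TFTTFT -> 0
  row 18 [10010]: clauses=FTFFTT -> 0
  row 19 [10011]: clauses=FTFFTT -> 0
  row 20 [10100]: clauses=TFTTFT -> 0
  row 21 [10101]: clauses=TFTTFT -> 0
  row 22 [10110]: clauses=FTFFTT -> 0
  row 23 [10111]: clauses=FTFFTT -> 0
  row 24 [11000]: clauses=TFTTFT -> 0
  row 25 [11001]: clauses=TFTTFT -> 0
  row 26 [11010]: clauses=FTTFTT -> 0
  row 27 [11011]: clauses=FTTFTT -> 0
  row 28 [11100]: clauses=TFTTFT -> 0
  row 29 [11101]: clauses=TFTTFT -> 0
  row 30 [11110]: clauses=FTTFTT -> 0
  row 31 [11111]: clauses=FTTFTT -> 0
Full result column, 8 rows per line (x1,x2 fixed per line; x3,x4,x5 runs 000..111 left to right):
  rows 0-7 [x1,x2=00]: 00000000  (ones: 0)
  rows 8-15 [x1,x2=01]: 00000000  (ones: 0)
  rows 16-23 [x1,x2=10]: 00000000  (ones: 0)
  rows 24-31 [x1,x2=11]: 00000000  (ones: 0)
Satisfying assignments = 0+0+0+0 = 0

0


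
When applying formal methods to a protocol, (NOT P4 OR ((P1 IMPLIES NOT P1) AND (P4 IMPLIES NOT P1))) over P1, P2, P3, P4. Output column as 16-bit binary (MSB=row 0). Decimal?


Formula: (NOT P4 OR ((P1 IMPLIES NOT P1) AND (P4 IMPLIES NOT P1))) over P1, P2, P3, P4 (16 rows)
Evaluate each row (bits = P1,P2,P3,P4, MSB first):
  row 0 [0000]: (NOT 0 OR ((0 IMPLIES NOT 0) AND (0 IMPLIES NOT 0))) -> 1
  row 1 [0001]: (NOT 1 OR ((0 IMPLIES NOT 0) AND (1 IMPLIES NOT 0))) -> 1
  row 2 [0010]: (NOT 0 OR ((0 IMPLIES NOT 0) AND (0 IMPLIES NOT 0))) -> 1
  row 3 [0011]: (NOT 1 OR ((0 IMPLIES NOT 0) AND (1 IMPLIES NOT 0))) -> 1
  row 4 [0100]: (NOT 0 OR ((0 IMPLIES NOT 0) AND (0 IMPLIES NOT 0))) -> 1
  row 5 [0101]: (NOT 1 OR ((0 IMPLIES NOT 0) AND (1 IMPLIES NOT 0))) -> 1
  row 6 [0110]: (NOT 0 OR ((0 IMPLIES NOT 0) AND (0 IMPLIES NOT 0))) -> 1
  row 7 [0111]: (NOT 1 OR ((0 IMPLIES NOT 0) AND (1 IMPLIES NOT 0))) -> 1
  row 8 [1000]: (NOT 0 OR ((1 IMPLIES NOT 1) AND (0 IMPLIES NOT 1))) -> 1
  row 9 [1001]: (NOT 1 OR ((1 IMPLIES NOT 1) AND (1 IMPLIES NOT 1))) -> 0
  row 10 [1010]: (NOT 0 OR ((1 IMPLIES NOT 1) AND (0 IMPLIES NOT 1))) -> 1
  row 11 [1011]: (NOT 1 OR ((1 IMPLIES NOT 1) AND (1 IMPLIES NOT 1))) -> 0
  row 12 [1100]: (NOT 0 OR ((1 IMPLIES NOT 1) AND (0 IMPLIES NOT 1))) -> 1
  row 13 [1101]: (NOT 1 OR ((1 IMPLIES NOT 1) AND (1 IMPLIES NOT 1))) -> 0
  row 14 [1110]: (NOT 0 OR ((1 IMPLIES NOT 1) AND (0 IMPLIES NOT 1))) -> 1
  row 15 [1111]: (NOT 1 OR ((1 IMPLIES NOT 1) AND (1 IMPLIES NOT 1))) -> 0
Full result column, 4 rows per line (P1,P2 fixed per line; P3,P4 runs 00..11 left to right):
  rows 0-3 [P1,P2=00]: 1111  = hex F
  rows 4-7 [P1,P2=01]: 1111  = hex F
  rows 8-11 [P1,P2=10]: 1010  = hex A
  rows 12-15 [P1,P2=11]: 1010  = hex A
Output column (row 0 .. row 15) = 1111111110101010
Output column grouped in 4s = 1111 1111 1010 1010 = 0xFFAA
Convert to decimal digit by digit (value = value*16 + digit):
  F -> 15
  15*16 + 15 (F) = 255
  255*16 + 10 (A) = 4090
  4090*16 + 10 (A) = 65450
Decimal = 65450

65450


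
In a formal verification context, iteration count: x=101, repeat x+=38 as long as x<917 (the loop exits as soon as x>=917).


Step 1: x goes from 101 toward 917 by 38; the body runs while x<917, so iterations = ceil((bound-start)/step)
Step 2: Distance=816
Step 3: ceil(816/38)=22

22


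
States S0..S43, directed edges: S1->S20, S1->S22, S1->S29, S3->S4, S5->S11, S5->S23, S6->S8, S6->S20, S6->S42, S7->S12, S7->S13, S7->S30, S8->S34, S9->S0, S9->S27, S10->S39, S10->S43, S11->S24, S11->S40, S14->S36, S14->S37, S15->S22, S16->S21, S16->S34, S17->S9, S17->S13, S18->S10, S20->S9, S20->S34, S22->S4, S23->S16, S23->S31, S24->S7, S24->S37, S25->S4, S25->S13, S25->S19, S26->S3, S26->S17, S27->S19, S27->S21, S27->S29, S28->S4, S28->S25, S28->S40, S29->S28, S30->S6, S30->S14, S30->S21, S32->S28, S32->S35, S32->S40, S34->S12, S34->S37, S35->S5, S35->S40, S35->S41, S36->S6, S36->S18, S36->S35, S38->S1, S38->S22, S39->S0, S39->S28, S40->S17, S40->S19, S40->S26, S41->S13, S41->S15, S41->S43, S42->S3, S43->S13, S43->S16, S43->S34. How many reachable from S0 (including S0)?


BFS from S0:
  layer 0: {S0}
Reachable set: {S0}
Count = 1

1


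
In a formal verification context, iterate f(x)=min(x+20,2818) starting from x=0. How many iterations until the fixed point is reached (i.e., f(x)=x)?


Step 1: x=0, cap=2818, increment=20
Step 2: x grows by 20 each step until capped at 2818; fixed point is x=2818
Step 3: iterations = ceil(2818/20) = 141

141


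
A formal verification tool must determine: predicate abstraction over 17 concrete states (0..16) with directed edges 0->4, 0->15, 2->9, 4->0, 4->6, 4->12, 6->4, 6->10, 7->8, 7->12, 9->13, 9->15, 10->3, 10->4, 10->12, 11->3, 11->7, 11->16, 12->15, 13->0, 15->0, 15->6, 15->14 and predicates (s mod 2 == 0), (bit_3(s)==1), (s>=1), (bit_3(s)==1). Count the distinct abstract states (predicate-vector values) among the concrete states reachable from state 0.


BFS from 0:
Concrete reachable: {0, 3, 4, 6, 10, 12, 14, 15}
Abstract via predicates (s mod 2 == 0), (bit_3(s)==1), (s>=1), (bit_3(s)==1):
  (0,0,1,0) <- {3}
  (0,1,1,1) <- {15}
  (1,0,0,0) <- {0}
  (1,0,1,0) <- {4, 6}
  (1,1,1,1) <- {10, 12, 14}
Distinct abstract states = 5

5


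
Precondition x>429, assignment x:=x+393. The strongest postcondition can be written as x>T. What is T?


Formula: sp(P, x:=E) = exists old_x. (x = E[old_x/x]) AND P[old_x/x] (old_x is the value of x before the assignment; eliminate old_x by solving x = E[old_x/x] for old_x)
Step 1: Precondition P: x>429, i.e. old_x > 429
Step 2: Assignment gives x = old_x + 393, so old_x = x - 393
Step 3: Substitute into P: x - 393 > 429
Step 4: Simplify: x > 429+393 = 822

822


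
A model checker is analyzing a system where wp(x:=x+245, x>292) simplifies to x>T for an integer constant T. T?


Formula: wp(x:=E, P) = P[E/x] (substitute E for x in postcondition)
Step 1: Postcondition: x>292
Step 2: Substitute x+245 for x: x+245>292
Step 3: Solve for x: x > 292-245 = 47

47


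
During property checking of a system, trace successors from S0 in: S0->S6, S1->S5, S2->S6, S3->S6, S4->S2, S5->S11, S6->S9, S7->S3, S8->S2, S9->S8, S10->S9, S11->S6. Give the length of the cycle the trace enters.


Trace from S0 until a state repeats:
  S0 -> S6 -> S9 -> S8 -> S2 -> S6
S6 first seen at step 1, revisited at step 5.
Cycle length = 5 - 1 = 4

4


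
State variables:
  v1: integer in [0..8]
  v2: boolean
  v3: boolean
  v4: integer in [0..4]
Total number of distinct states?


State space = product of domain sizes of all variables.
Domain sizes:
  v1 (integer in [0..8]): 9
  v2 (boolean): 2
  v3 (boolean): 2
  v4 (integer in [0..4]): 5
Product = 9 * 2 * 2 * 5 = 180

180


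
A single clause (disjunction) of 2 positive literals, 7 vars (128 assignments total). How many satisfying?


Step 1: Total=2^7=128
Step 2: Unsat when all 2 false: 2^5=32
Step 3: Sat=128-32=96

96


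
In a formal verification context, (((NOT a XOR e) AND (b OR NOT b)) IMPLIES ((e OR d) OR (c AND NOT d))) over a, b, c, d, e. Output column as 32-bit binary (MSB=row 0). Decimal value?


Formula: (((NOT a XOR e) AND (b OR NOT b)) IMPLIES ((e OR d) OR (c AND NOT d))) over a, b, c, d, e (32 rows)
Evaluate each row (bits = a,b,c,d,e, MSB first):
  row 0 [00000]: (((NOT 0 XOR 0) AND (0 OR NOT 0)) IMPLIES ((0 OR 0) OR (0 AND NOT 0))) -> 0
  row 1 [00001]: (((NOT 0 XOR 1) AND (0 OR NOT 0)) IMPLIES ((1 OR 0) OR (0 AND NOT 0))) -> 1
  row 2 [00010]: (((NOT 0 XOR 0) AND (0 OR NOT 0)) IMPLIES ((0 OR 1) OR (0 AND NOT 1))) -> 1
  row 3 [00011]: (((NOT 0 XOR 1) AND (0 OR NOT 0)) IMPLIES ((1 OR 1) OR (0 AND NOT 1))) -> 1
  row 4 [00100]: (((NOT 0 XOR 0) AND (0 OR NOT 0)) IMPLIES ((0 OR 0) OR (1 AND NOT 0))) -> 1
  row 5 [00101]: (((NOT 0 XOR 1) AND (0 OR NOT 0)) IMPLIES ((1 OR 0) OR (1 AND NOT 0))) -> 1
  row 6 [00110]: (((NOT 0 XOR 0) AND (0 OR NOT 0)) IMPLIES ((0 OR 1) OR (1 AND NOT 1))) -> 1
  row 7 [00111]: (((NOT 0 XOR 1) AND (0 OR NOT 0)) IMPLIES ((1 OR 1) OR (1 AND NOT 1))) -> 1
  row 8 [01000]: (((NOT 0 XOR 0) AND (1 OR NOT 1)) IMPLIES ((0 OR 0) OR (0 AND NOT 0))) -> 0
  row 9 [01001]: (((NOT 0 XOR 1) AND (1 OR NOT 1)) IMPLIES ((1 OR 0) OR (0 AND NOT 0))) -> 1
  row 10 [01010]: (((NOT 0 XOR 0) AND (1 OR NOT 1)) IMPLIES ((0 OR 1) OR (0 AND NOT 1))) -> 1
  row 11 [01011]: (((NOT 0 XOR 1) AND (1 OR NOT 1)) IMPLIES ((1 OR 1) OR (0 AND NOT 1))) -> 1
  row 12 [01100]: (((NOT 0 XOR 0) AND (1 OR NOT 1)) IMPLIES ((0 OR 0) OR (1 AND NOT 0))) -> 1
  row 13 [01101]: (((NOT 0 XOR 1) AND (1 OR NOT 1)) IMPLIES ((1 OR 0) OR (1 AND NOT 0))) -> 1
  row 14 [01110]: (((NOT 0 XOR 0) AND (1 OR NOT 1)) IMPLIES ((0 OR 1) OR (1 AND NOT 1))) -> 1
  row 15 [01111]: (((NOT 0 XOR 1) AND (1 OR NOT 1)) IMPLIES ((1 OR 1) OR (1 AND NOT 1))) -> 1
  row 16 [10000]: (((NOT 1 XOR 0) AND (0 OR NOT 0)) IMPLIES ((0 OR 0) OR (0 AND NOT 0))) -> 1
  row 17 [10001]: (((NOT 1 XOR 1) AND (0 OR NOT 0)) IMPLIES ((1 OR 0) OR (0 AND NOT 0))) -> 1
  row 18 [10010]: (((NOT 1 XOR 0) AND (0 OR NOT 0)) IMPLIES ((0 OR 1) OR (0 AND NOT 1))) -> 1
  row 19 [10011]: (((NOT 1 XOR 1) AND (0 OR NOT 0)) IMPLIES ((1 OR 1) OR (0 AND NOT 1))) -> 1
  row 20 [10100]: (((NOT 1 XOR 0) AND (0 OR NOT 0)) IMPLIES ((0 OR 0) OR (1 AND NOT 0))) -> 1
  row 21 [10101]: (((NOT 1 XOR 1) AND (0 OR NOT 0)) IMPLIES ((1 OR 0) OR (1 AND NOT 0))) -> 1
  row 22 [10110]: (((NOT 1 XOR 0) AND (0 OR NOT 0)) IMPLIES ((0 OR 1) OR (1 AND NOT 1))) -> 1
  row 23 [10111]: (((NOT 1 XOR 1) AND (0 OR NOT 0)) IMPLIES ((1 OR 1) OR (1 AND NOT 1))) -> 1
  row 24 [11000]: (((NOT 1 XOR 0) AND (1 OR NOT 1)) IMPLIES ((0 OR 0) OR (0 AND NOT 0))) -> 1
  row 25 [11001]: (((NOT 1 XOR 1) AND (1 OR NOT 1)) IMPLIES ((1 OR 0) OR (0 AND NOT 0))) -> 1
  row 26 [11010]: (((NOT 1 XOR 0) AND (1 OR NOT 1)) IMPLIES ((0 OR 1) OR (0 AND NOT 1))) -> 1
  row 27 [11011]: (((NOT 1 XOR 1) AND (1 OR NOT 1)) IMPLIES ((1 OR 1) OR (0 AND NOT 1))) -> 1
  row 28 [11100]: (((NOT 1 XOR 0) AND (1 OR NOT 1)) IMPLIES ((0 OR 0) OR (1 AND NOT 0))) -> 1
  row 29 [11101]: (((NOT 1 XOR 1) AND (1 OR NOT 1)) IMPLIES ((1 OR 0) OR (1 AND NOT 0))) -> 1
  row 30 [11110]: (((NOT 1 XOR 0) AND (1 OR NOT 1)) IMPLIES ((0 OR 1) OR (1 AND NOT 1))) -> 1
  row 31 [11111]: (((NOT 1 XOR 1) AND (1 OR NOT 1)) IMPLIES ((1 OR 1) OR (1 AND NOT 1))) -> 1
Full result column, 4 rows per line (a,b,c fixed per line; d,e runs 00..11 left to right):
  rows 0-3 [a,b,c=000]: 0111  = hex 7
  rows 4-7 [a,b,c=001]: 1111  = hex F
  rows 8-11 [a,b,c=010]: 0111  = hex 7
  rows 12-15 [a,b,c=011]: 1111  = hex F
  rows 16-19 [a,b,c=100]: 1111  = hex F
  rows 20-23 [a,b,c=101]: 1111  = hex F
  rows 24-27 [a,b,c=110]: 1111  = hex F
  rows 28-31 [a,b,c=111]: 1111  = hex F
Output column (row 0 .. row 31) = 01111111011111111111111111111111
Output column grouped in 4s = 0111 1111 0111 1111 1111 1111 1111 1111 = 0x7F7FFFFF
Convert to decimal digit by digit (value = value*16 + digit):
  7 -> 7
  7*16 + 15 (F) = 127
  127*16 + 7 = 2039
  2039*16 + 15 (F) = 32639
  32639*16 + 15 (F) = 522239
  522239*16 + 15 (F) = 8355839
  8355839*16 + 15 (F) = 133693439
  133693439*16 + 15 (F) = 2139095039
Decimal = 2139095039

2139095039


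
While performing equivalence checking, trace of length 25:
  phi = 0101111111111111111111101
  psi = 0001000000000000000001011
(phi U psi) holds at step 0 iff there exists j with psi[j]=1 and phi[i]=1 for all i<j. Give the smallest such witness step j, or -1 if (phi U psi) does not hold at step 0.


(phi U psi) at 0: need smallest j with psi[j]=1 and phi[i]=1 for all i in [0,j).
Scan from step 0:
  step 0: phi=0 -> phi-prefix broken from here
  step 3: psi=1 but phi already failed -> not a witness
  step 21: psi=1 but phi already failed -> not a witness
  step 23: psi=1 but phi already failed -> not a witness
  step 24: psi=1 but phi already failed -> not a witness
  end of trace: no witness -> -1
Witness step = -1

-1


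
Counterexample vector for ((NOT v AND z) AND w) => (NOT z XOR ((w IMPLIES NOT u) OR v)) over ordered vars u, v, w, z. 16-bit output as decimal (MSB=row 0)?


F1 = ((NOT v AND z) AND w)
F2 = (NOT z XOR ((w IMPLIES NOT u) OR v))
Counterexample to F1=>F2 is where F1=1 and F2=0.
Evaluate each row (bits = u,v,w,z, MSB first):
  row 0 [0000]: F1=0 F2=0 -> F1&~F2 -> 0
  row 1 [0001]: F1=0 F2=1 -> F1&~F2 -> 0
  row 2 [0010]: F1=0 F2=0 -> F1&~F2 -> 0
  row 3 [0011]: F1=1 F2=1 -> F1&~F2 -> 0
  row 4 [0100]: F1=0 F2=0 -> F1&~F2 -> 0
  row 5 [0101]: F1=0 F2=1 -> F1&~F2 -> 0
  row 6 [0110]: F1=0 F2=0 -> F1&~F2 -> 0
  row 7 [0111]: F1=0 F2=1 -> F1&~F2 -> 0
  row 8 [1000]: F1=0 F2=0 -> F1&~F2 -> 0
  row 9 [1001]: F1=0 F2=1 -> F1&~F2 -> 0
  row 10 [1010]: F1=0 F2=1 -> F1&~F2 -> 0
  row 11 [1011]: F1=1 F2=0 -> F1&~F2 -> 1
  row 12 [1100]: F1=0 F2=0 -> F1&~F2 -> 0
  row 13 [1101]: F1=0 F2=1 -> F1&~F2 -> 0
  row 14 [1110]: F1=0 F2=0 -> F1&~F2 -> 0
  row 15 [1111]: F1=0 F2=1 -> F1&~F2 -> 0
Full result column, 4 rows per line (u,v fixed per line; w,z runs 00..11 left to right):
  rows 0-3 [u,v=00]: 0000  = hex 0
  rows 4-7 [u,v=01]: 0000  = hex 0
  rows 8-11 [u,v=10]: 0001  = hex 1
  rows 12-15 [u,v=11]: 0000  = hex 0
Counterexample vector (row 0 .. row 15) = 0000000000010000
Output column grouped in 4s = 0000 0000 0001 0000 = 0x0010
Convert to decimal digit by digit (value = value*16 + digit):
  0 -> 0
  0*16 + 0 = 0
  0*16 + 1 = 1
  1*16 + 0 = 16
Decimal = 16

16
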